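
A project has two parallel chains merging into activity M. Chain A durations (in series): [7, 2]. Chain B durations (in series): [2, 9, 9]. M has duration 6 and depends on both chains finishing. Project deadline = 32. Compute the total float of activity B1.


Forward pass: ES(B1) = sum of predecessors on chain B = 0
EF = ES + duration = 0 + 2 = 2
Backward pass: LF(M) = deadline = 32; LS(M) = 32 - 6 = 26
LF(B1) = LS(M) - sum(successors on chain B) = 26 - 18 = 8
LS = LF - duration = 8 - 2 = 6
Total float = LS - ES = 6 - 0 = 6

6


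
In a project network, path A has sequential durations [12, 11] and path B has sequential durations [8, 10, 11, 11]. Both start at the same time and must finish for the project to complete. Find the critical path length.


Path A total = 12 + 11 = 23
Path B total = 8 + 10 + 11 + 11 = 40
Critical path = longest path = max(23, 40) = 40

40


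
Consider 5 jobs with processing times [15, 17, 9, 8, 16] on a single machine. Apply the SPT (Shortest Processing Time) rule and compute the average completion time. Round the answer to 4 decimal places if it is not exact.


Sort jobs by processing time (SPT order): [8, 9, 15, 16, 17]
Compute completion times sequentially:
  Job 1: processing = 8, completes at 8
  Job 2: processing = 9, completes at 17
  Job 3: processing = 15, completes at 32
  Job 4: processing = 16, completes at 48
  Job 5: processing = 17, completes at 65
Sum of completion times = 170
Average completion time = 170/5 = 34.0

34.0


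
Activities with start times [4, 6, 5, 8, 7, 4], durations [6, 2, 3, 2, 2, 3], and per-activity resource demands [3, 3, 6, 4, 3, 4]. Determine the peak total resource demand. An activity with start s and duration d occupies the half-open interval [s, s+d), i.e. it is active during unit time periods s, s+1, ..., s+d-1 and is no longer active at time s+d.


Each activity i is active on [start_i, start_i + duration_i).
Compute total resource usage per time slot:
  t=0: active resources = [], total = 0
  t=1: active resources = [], total = 0
  t=2: active resources = [], total = 0
  t=3: active resources = [], total = 0
  t=4: active resources = [3, 4], total = 7
  t=5: active resources = [3, 6, 4], total = 13
  t=6: active resources = [3, 3, 6, 4], total = 16
  t=7: active resources = [3, 3, 6, 3], total = 15
  t=8: active resources = [3, 4, 3], total = 10
  t=9: active resources = [3, 4], total = 7
Peak resource demand = 16

16


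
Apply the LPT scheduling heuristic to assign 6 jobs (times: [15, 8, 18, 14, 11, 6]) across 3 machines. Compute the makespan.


Sort jobs in decreasing order (LPT): [18, 15, 14, 11, 8, 6]
Assign each job to the least loaded machine:
  Machine 1: jobs [18, 6], load = 24
  Machine 2: jobs [15, 8], load = 23
  Machine 3: jobs [14, 11], load = 25
Makespan = max load = 25

25


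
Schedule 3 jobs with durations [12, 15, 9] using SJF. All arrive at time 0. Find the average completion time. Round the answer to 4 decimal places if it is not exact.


SJF order (ascending): [9, 12, 15]
Completion times:
  Job 1: burst=9, C=9
  Job 2: burst=12, C=21
  Job 3: burst=15, C=36
Average completion = 66/3 = 22.0

22.0


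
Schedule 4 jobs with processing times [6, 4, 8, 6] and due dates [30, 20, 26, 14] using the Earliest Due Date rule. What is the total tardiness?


Sort by due date (EDD order): [(6, 14), (4, 20), (8, 26), (6, 30)]
Compute completion times and tardiness:
  Job 1: p=6, d=14, C=6, tardiness=max(0,6-14)=0
  Job 2: p=4, d=20, C=10, tardiness=max(0,10-20)=0
  Job 3: p=8, d=26, C=18, tardiness=max(0,18-26)=0
  Job 4: p=6, d=30, C=24, tardiness=max(0,24-30)=0
Total tardiness = 0

0


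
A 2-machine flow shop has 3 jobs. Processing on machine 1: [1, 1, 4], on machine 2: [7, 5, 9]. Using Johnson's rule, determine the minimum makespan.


Apply Johnson's rule:
  Group 1 (a <= b): [(1, 1, 7), (2, 1, 5), (3, 4, 9)]
  Group 2 (a > b): []
Optimal job order: [1, 2, 3]
Schedule:
  Job 1: M1 done at 1, M2 done at 8
  Job 2: M1 done at 2, M2 done at 13
  Job 3: M1 done at 6, M2 done at 22
Makespan = 22

22


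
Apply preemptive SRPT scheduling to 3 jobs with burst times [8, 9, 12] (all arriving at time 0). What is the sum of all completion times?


Since all jobs arrive at t=0, SRPT equals SPT ordering.
SPT order: [8, 9, 12]
Completion times:
  Job 1: p=8, C=8
  Job 2: p=9, C=17
  Job 3: p=12, C=29
Total completion time = 8 + 17 + 29 = 54

54


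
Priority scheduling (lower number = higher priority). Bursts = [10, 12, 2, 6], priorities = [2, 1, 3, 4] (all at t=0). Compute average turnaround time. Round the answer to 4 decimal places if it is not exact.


Sort by priority (ascending = highest first):
Order: [(1, 12), (2, 10), (3, 2), (4, 6)]
Completion times:
  Priority 1, burst=12, C=12
  Priority 2, burst=10, C=22
  Priority 3, burst=2, C=24
  Priority 4, burst=6, C=30
Average turnaround = 88/4 = 22.0

22.0


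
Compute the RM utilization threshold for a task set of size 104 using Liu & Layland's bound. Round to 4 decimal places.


Compute 2^(1/104) = 1.0066871365
Subtract 1: 1.0066871365 - 1 = 0.0066871365
Multiply by n: 104 * 0.0066871365 = 0.6954621960
Round to 4 dp: 0.6955

0.6955


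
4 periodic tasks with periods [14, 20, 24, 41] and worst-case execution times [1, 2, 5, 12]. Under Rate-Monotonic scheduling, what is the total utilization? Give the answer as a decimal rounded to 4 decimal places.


Compute individual utilizations (exact fractions):
  Task 1: C/T = 1/14 (approx. 0.0714)
  Task 2: C/T = 2/20 = 1/10 (approx. 0.1)
  Task 3: C/T = 5/24 (approx. 0.2083)
  Task 4: C/T = 12/41 (approx. 0.2927)
Total utilization U = 1/14 + 1/10 + 5/24 + 12/41 = 23159/34440
Rounded to 4 decimal places: U = 0.6724
RM (Liu & Layland) bound for 4 tasks = 0.756828; compare with U = 23159/34440 (approx. 0.672445)
U <= bound, so schedulable by RM sufficient condition.

0.6724


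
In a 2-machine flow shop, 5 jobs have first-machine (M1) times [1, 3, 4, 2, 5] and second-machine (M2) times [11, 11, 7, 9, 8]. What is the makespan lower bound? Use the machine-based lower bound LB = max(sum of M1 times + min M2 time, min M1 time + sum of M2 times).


LB1 = sum(M1 times) + min(M2 times) = 15 + 7 = 22
LB2 = min(M1 times) + sum(M2 times) = 1 + 46 = 47
Lower bound = max(LB1, LB2) = max(22, 47) = 47

47


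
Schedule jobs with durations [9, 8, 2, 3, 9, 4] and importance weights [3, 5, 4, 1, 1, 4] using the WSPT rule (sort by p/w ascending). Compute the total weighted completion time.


Compute p/w ratios and sort ascending (WSPT): [(2, 4), (4, 4), (8, 5), (9, 3), (3, 1), (9, 1)]
Compute weighted completion times:
  Job (p=2,w=4): C=2, w*C=4*2=8
  Job (p=4,w=4): C=6, w*C=4*6=24
  Job (p=8,w=5): C=14, w*C=5*14=70
  Job (p=9,w=3): C=23, w*C=3*23=69
  Job (p=3,w=1): C=26, w*C=1*26=26
  Job (p=9,w=1): C=35, w*C=1*35=35
Total weighted completion time = 232

232


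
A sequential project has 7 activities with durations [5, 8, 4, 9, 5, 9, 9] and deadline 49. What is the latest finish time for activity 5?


LF(activity 5) = deadline - sum of successor durations
Successors: activities 6 through 7 with durations [9, 9]
Sum of successor durations = 18
LF = 49 - 18 = 31

31


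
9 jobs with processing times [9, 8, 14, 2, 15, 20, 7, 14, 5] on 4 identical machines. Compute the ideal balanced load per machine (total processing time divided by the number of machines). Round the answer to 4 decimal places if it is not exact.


Total processing time = 9 + 8 + 14 + 2 + 15 + 20 + 7 + 14 + 5 = 94
Number of machines = 4
Ideal balanced load = 94 / 4 = 23.5

23.5


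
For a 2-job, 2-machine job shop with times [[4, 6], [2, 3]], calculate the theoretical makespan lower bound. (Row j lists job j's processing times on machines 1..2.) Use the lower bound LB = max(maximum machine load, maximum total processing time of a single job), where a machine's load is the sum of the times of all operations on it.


Machine loads:
  Machine 1: 4 + 2 = 6
  Machine 2: 6 + 3 = 9
Max machine load = 9
Job totals:
  Job 1: 10
  Job 2: 5
Max job total = 10
Lower bound = max(9, 10) = 10

10


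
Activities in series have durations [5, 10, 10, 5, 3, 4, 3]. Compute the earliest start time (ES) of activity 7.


Activity 7 starts after activities 1 through 6 complete.
Predecessor durations: [5, 10, 10, 5, 3, 4]
ES = 5 + 10 + 10 + 5 + 3 + 4 = 37

37


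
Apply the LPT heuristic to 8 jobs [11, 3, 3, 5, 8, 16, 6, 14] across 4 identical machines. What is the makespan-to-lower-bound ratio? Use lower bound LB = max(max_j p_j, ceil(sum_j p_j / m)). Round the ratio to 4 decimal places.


LPT order: [16, 14, 11, 8, 6, 5, 3, 3]
Machine loads after assignment: [16, 17, 16, 17]
LPT makespan = 17
Lower bound = max(max_job, ceil(total/4)) = max(16, 17) = 17
Ratio = 17 / 17 = 1.0

1.0


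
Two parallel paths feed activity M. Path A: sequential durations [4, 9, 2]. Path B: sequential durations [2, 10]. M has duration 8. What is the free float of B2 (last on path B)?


ES(B2) = sum of predecessors on chain B = 2
EF(B2) = ES + duration = 2 + 10 = 12
Successor of B2 is M. ES(M) = max(sum(A), sum(B)) = max(15, 12) = 15
Free float = ES(successor) - EF(current) = 15 - 12 = 3

3


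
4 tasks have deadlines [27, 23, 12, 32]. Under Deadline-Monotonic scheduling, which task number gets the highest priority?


Sort tasks by relative deadline (ascending):
  Task 3: deadline = 12
  Task 2: deadline = 23
  Task 1: deadline = 27
  Task 4: deadline = 32
Priority order (highest first): [3, 2, 1, 4]
Highest priority task = 3

3


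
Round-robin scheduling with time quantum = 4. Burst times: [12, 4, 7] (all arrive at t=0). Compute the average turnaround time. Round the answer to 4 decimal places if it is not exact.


Time quantum = 4
Execution trace:
  J1 runs 4 units, time = 4
  J2 runs 4 units, time = 8
  J3 runs 4 units, time = 12
  J1 runs 4 units, time = 16
  J3 runs 3 units, time = 19
  J1 runs 4 units, time = 23
Finish times: [23, 8, 19]
Average turnaround = 50/3 = 16.6667

16.6667


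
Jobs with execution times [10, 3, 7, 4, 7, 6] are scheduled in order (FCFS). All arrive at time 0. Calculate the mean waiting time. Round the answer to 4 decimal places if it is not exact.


FCFS order (as given): [10, 3, 7, 4, 7, 6]
Waiting times:
  Job 1: wait = 0
  Job 2: wait = 10
  Job 3: wait = 13
  Job 4: wait = 20
  Job 5: wait = 24
  Job 6: wait = 31
Sum of waiting times = 98
Average waiting time = 98/6 = 16.3333

16.3333


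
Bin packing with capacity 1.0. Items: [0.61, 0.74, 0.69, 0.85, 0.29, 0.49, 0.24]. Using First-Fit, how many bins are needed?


Place items sequentially using First-Fit:
  Item 0.61 -> new Bin 1
  Item 0.74 -> new Bin 2
  Item 0.69 -> new Bin 3
  Item 0.85 -> new Bin 4
  Item 0.29 -> Bin 1 (now 0.9)
  Item 0.49 -> new Bin 5
  Item 0.24 -> Bin 2 (now 0.98)
Total bins used = 5

5


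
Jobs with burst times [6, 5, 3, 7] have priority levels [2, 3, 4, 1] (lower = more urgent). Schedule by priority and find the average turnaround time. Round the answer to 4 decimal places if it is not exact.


Sort by priority (ascending = highest first):
Order: [(1, 7), (2, 6), (3, 5), (4, 3)]
Completion times:
  Priority 1, burst=7, C=7
  Priority 2, burst=6, C=13
  Priority 3, burst=5, C=18
  Priority 4, burst=3, C=21
Average turnaround = 59/4 = 14.75

14.75


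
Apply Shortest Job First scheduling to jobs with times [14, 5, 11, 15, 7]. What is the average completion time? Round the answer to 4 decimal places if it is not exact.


SJF order (ascending): [5, 7, 11, 14, 15]
Completion times:
  Job 1: burst=5, C=5
  Job 2: burst=7, C=12
  Job 3: burst=11, C=23
  Job 4: burst=14, C=37
  Job 5: burst=15, C=52
Average completion = 129/5 = 25.8

25.8


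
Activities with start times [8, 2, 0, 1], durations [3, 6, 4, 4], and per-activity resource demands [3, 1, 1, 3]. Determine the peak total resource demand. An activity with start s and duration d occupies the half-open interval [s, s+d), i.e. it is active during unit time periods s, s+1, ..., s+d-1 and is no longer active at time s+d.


Each activity i is active on [start_i, start_i + duration_i).
Compute total resource usage per time slot:
  t=0: active resources = [1], total = 1
  t=1: active resources = [1, 3], total = 4
  t=2: active resources = [1, 1, 3], total = 5
  t=3: active resources = [1, 1, 3], total = 5
  t=4: active resources = [1, 3], total = 4
  t=5: active resources = [1], total = 1
  t=6: active resources = [1], total = 1
  t=7: active resources = [1], total = 1
  t=8: active resources = [3], total = 3
  t=9: active resources = [3], total = 3
  t=10: active resources = [3], total = 3
Peak resource demand = 5

5


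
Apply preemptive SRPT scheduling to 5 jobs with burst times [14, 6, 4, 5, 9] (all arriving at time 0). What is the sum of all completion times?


Since all jobs arrive at t=0, SRPT equals SPT ordering.
SPT order: [4, 5, 6, 9, 14]
Completion times:
  Job 1: p=4, C=4
  Job 2: p=5, C=9
  Job 3: p=6, C=15
  Job 4: p=9, C=24
  Job 5: p=14, C=38
Total completion time = 4 + 9 + 15 + 24 + 38 = 90

90


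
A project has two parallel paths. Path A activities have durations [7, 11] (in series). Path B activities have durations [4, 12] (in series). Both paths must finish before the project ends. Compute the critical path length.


Path A total = 7 + 11 = 18
Path B total = 4 + 12 = 16
Critical path = longest path = max(18, 16) = 18

18


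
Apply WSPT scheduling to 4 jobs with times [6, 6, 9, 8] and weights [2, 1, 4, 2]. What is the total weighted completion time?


Compute p/w ratios and sort ascending (WSPT): [(9, 4), (6, 2), (8, 2), (6, 1)]
Compute weighted completion times:
  Job (p=9,w=4): C=9, w*C=4*9=36
  Job (p=6,w=2): C=15, w*C=2*15=30
  Job (p=8,w=2): C=23, w*C=2*23=46
  Job (p=6,w=1): C=29, w*C=1*29=29
Total weighted completion time = 141

141


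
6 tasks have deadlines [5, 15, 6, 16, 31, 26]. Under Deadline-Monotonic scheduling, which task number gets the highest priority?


Sort tasks by relative deadline (ascending):
  Task 1: deadline = 5
  Task 3: deadline = 6
  Task 2: deadline = 15
  Task 4: deadline = 16
  Task 6: deadline = 26
  Task 5: deadline = 31
Priority order (highest first): [1, 3, 2, 4, 6, 5]
Highest priority task = 1

1


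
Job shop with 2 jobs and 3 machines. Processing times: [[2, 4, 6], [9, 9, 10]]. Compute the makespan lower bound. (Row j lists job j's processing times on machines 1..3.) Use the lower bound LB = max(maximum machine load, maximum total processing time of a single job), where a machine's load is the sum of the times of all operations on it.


Machine loads:
  Machine 1: 2 + 9 = 11
  Machine 2: 4 + 9 = 13
  Machine 3: 6 + 10 = 16
Max machine load = 16
Job totals:
  Job 1: 12
  Job 2: 28
Max job total = 28
Lower bound = max(16, 28) = 28

28


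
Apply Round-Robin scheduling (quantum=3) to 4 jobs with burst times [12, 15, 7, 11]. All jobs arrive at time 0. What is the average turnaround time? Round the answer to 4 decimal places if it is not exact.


Time quantum = 3
Execution trace:
  J1 runs 3 units, time = 3
  J2 runs 3 units, time = 6
  J3 runs 3 units, time = 9
  J4 runs 3 units, time = 12
  J1 runs 3 units, time = 15
  J2 runs 3 units, time = 18
  J3 runs 3 units, time = 21
  J4 runs 3 units, time = 24
  J1 runs 3 units, time = 27
  J2 runs 3 units, time = 30
  J3 runs 1 units, time = 31
  J4 runs 3 units, time = 34
  J1 runs 3 units, time = 37
  J2 runs 3 units, time = 40
  J4 runs 2 units, time = 42
  J2 runs 3 units, time = 45
Finish times: [37, 45, 31, 42]
Average turnaround = 155/4 = 38.75

38.75


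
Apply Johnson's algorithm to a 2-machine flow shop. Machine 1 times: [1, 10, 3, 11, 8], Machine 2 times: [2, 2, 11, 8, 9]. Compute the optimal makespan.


Apply Johnson's rule:
  Group 1 (a <= b): [(1, 1, 2), (3, 3, 11), (5, 8, 9)]
  Group 2 (a > b): [(4, 11, 8), (2, 10, 2)]
Optimal job order: [1, 3, 5, 4, 2]
Schedule:
  Job 1: M1 done at 1, M2 done at 3
  Job 3: M1 done at 4, M2 done at 15
  Job 5: M1 done at 12, M2 done at 24
  Job 4: M1 done at 23, M2 done at 32
  Job 2: M1 done at 33, M2 done at 35
Makespan = 35

35


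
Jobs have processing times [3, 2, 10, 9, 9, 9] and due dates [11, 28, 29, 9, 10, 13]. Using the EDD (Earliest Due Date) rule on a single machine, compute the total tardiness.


Sort by due date (EDD order): [(9, 9), (9, 10), (3, 11), (9, 13), (2, 28), (10, 29)]
Compute completion times and tardiness:
  Job 1: p=9, d=9, C=9, tardiness=max(0,9-9)=0
  Job 2: p=9, d=10, C=18, tardiness=max(0,18-10)=8
  Job 3: p=3, d=11, C=21, tardiness=max(0,21-11)=10
  Job 4: p=9, d=13, C=30, tardiness=max(0,30-13)=17
  Job 5: p=2, d=28, C=32, tardiness=max(0,32-28)=4
  Job 6: p=10, d=29, C=42, tardiness=max(0,42-29)=13
Total tardiness = 52

52


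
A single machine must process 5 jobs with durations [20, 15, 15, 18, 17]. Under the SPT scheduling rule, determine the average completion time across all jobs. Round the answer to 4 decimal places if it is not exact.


Sort jobs by processing time (SPT order): [15, 15, 17, 18, 20]
Compute completion times sequentially:
  Job 1: processing = 15, completes at 15
  Job 2: processing = 15, completes at 30
  Job 3: processing = 17, completes at 47
  Job 4: processing = 18, completes at 65
  Job 5: processing = 20, completes at 85
Sum of completion times = 242
Average completion time = 242/5 = 48.4

48.4


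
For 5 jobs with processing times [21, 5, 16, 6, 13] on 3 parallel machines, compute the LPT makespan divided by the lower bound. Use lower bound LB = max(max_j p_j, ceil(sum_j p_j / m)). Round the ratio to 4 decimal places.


LPT order: [21, 16, 13, 6, 5]
Machine loads after assignment: [21, 21, 19]
LPT makespan = 21
Lower bound = max(max_job, ceil(total/3)) = max(21, 21) = 21
Ratio = 21 / 21 = 1.0

1.0


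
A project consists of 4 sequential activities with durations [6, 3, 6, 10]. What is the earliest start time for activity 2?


Activity 2 starts after activities 1 through 1 complete.
Predecessor durations: [6]
ES = 6 = 6

6


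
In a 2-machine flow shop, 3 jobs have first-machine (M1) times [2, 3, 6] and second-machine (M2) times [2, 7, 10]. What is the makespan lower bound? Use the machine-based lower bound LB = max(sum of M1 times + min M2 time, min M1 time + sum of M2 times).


LB1 = sum(M1 times) + min(M2 times) = 11 + 2 = 13
LB2 = min(M1 times) + sum(M2 times) = 2 + 19 = 21
Lower bound = max(LB1, LB2) = max(13, 21) = 21

21


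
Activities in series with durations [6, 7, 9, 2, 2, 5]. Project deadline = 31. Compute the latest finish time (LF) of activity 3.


LF(activity 3) = deadline - sum of successor durations
Successors: activities 4 through 6 with durations [2, 2, 5]
Sum of successor durations = 9
LF = 31 - 9 = 22

22


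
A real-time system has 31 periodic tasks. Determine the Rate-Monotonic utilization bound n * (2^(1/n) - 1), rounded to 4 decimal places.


Compute 2^(1/31) = 1.0226114356
Subtract 1: 1.0226114356 - 1 = 0.0226114356
Multiply by n: 31 * 0.0226114356 = 0.7009545036
Round to 4 dp: 0.7010

0.7010


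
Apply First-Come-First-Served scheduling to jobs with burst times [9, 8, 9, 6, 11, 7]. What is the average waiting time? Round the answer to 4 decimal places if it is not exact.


FCFS order (as given): [9, 8, 9, 6, 11, 7]
Waiting times:
  Job 1: wait = 0
  Job 2: wait = 9
  Job 3: wait = 17
  Job 4: wait = 26
  Job 5: wait = 32
  Job 6: wait = 43
Sum of waiting times = 127
Average waiting time = 127/6 = 21.1667

21.1667


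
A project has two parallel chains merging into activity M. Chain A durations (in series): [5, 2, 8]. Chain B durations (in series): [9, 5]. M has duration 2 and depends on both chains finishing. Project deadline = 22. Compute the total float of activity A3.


Forward pass: ES(A3) = sum of predecessors on chain A = 7
EF = ES + duration = 7 + 8 = 15
Backward pass: LF(M) = deadline = 22; LS(M) = 22 - 2 = 20
LF(A3) = LS(M) - sum(successors on chain A) = 20 - 0 = 20
LS = LF - duration = 20 - 8 = 12
Total float = LS - ES = 12 - 7 = 5

5


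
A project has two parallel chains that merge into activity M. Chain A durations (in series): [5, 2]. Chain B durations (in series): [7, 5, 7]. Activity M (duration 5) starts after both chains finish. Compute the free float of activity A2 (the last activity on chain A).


ES(A2) = sum of predecessors on chain A = 5
EF(A2) = ES + duration = 5 + 2 = 7
Successor of A2 is M. ES(M) = max(sum(A), sum(B)) = max(7, 19) = 19
Free float = ES(successor) - EF(current) = 19 - 7 = 12

12


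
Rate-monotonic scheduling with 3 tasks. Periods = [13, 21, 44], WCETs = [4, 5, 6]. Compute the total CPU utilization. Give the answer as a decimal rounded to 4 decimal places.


Compute individual utilizations (exact fractions):
  Task 1: C/T = 4/13 (approx. 0.3077)
  Task 2: C/T = 5/21 (approx. 0.2381)
  Task 3: C/T = 6/44 = 3/22 (approx. 0.1364)
Total utilization U = 4/13 + 5/21 + 3/22 = 4097/6006
Rounded to 4 decimal places: U = 0.6822
RM (Liu & Layland) bound for 3 tasks = 0.779763; compare with U = 4097/6006 (approx. 0.682151)
U <= bound, so schedulable by RM sufficient condition.

0.6822


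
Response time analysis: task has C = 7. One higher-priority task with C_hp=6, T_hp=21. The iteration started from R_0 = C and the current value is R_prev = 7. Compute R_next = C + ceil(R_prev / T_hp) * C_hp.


R_next = C + ceil(R_prev / T_hp) * C_hp
ceil(7 / 21) = ceil(0.3333) = 1
Interference = 1 * 6 = 6
R_next = 7 + 6 = 13

13


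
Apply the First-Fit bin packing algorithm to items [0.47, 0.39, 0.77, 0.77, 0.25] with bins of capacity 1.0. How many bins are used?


Place items sequentially using First-Fit:
  Item 0.47 -> new Bin 1
  Item 0.39 -> Bin 1 (now 0.86)
  Item 0.77 -> new Bin 2
  Item 0.77 -> new Bin 3
  Item 0.25 -> new Bin 4
Total bins used = 4

4


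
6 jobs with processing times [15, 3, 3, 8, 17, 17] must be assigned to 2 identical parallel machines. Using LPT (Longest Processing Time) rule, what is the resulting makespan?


Sort jobs in decreasing order (LPT): [17, 17, 15, 8, 3, 3]
Assign each job to the least loaded machine:
  Machine 1: jobs [17, 15], load = 32
  Machine 2: jobs [17, 8, 3, 3], load = 31
Makespan = max load = 32

32


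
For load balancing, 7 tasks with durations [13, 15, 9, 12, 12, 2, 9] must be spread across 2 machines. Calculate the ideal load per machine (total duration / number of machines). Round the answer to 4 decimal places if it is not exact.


Total processing time = 13 + 15 + 9 + 12 + 12 + 2 + 9 = 72
Number of machines = 2
Ideal balanced load = 72 / 2 = 36.0

36.0


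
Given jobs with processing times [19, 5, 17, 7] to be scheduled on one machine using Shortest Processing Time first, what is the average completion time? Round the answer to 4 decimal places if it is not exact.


Sort jobs by processing time (SPT order): [5, 7, 17, 19]
Compute completion times sequentially:
  Job 1: processing = 5, completes at 5
  Job 2: processing = 7, completes at 12
  Job 3: processing = 17, completes at 29
  Job 4: processing = 19, completes at 48
Sum of completion times = 94
Average completion time = 94/4 = 23.5

23.5


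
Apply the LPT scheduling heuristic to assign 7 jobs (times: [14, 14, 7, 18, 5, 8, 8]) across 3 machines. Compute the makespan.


Sort jobs in decreasing order (LPT): [18, 14, 14, 8, 8, 7, 5]
Assign each job to the least loaded machine:
  Machine 1: jobs [18, 7], load = 25
  Machine 2: jobs [14, 8, 5], load = 27
  Machine 3: jobs [14, 8], load = 22
Makespan = max load = 27

27


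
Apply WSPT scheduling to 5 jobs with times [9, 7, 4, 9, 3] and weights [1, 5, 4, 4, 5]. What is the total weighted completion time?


Compute p/w ratios and sort ascending (WSPT): [(3, 5), (4, 4), (7, 5), (9, 4), (9, 1)]
Compute weighted completion times:
  Job (p=3,w=5): C=3, w*C=5*3=15
  Job (p=4,w=4): C=7, w*C=4*7=28
  Job (p=7,w=5): C=14, w*C=5*14=70
  Job (p=9,w=4): C=23, w*C=4*23=92
  Job (p=9,w=1): C=32, w*C=1*32=32
Total weighted completion time = 237

237


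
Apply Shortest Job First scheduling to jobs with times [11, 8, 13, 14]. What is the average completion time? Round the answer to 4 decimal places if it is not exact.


SJF order (ascending): [8, 11, 13, 14]
Completion times:
  Job 1: burst=8, C=8
  Job 2: burst=11, C=19
  Job 3: burst=13, C=32
  Job 4: burst=14, C=46
Average completion = 105/4 = 26.25

26.25


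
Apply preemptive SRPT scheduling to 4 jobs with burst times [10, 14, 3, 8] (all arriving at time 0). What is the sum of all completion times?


Since all jobs arrive at t=0, SRPT equals SPT ordering.
SPT order: [3, 8, 10, 14]
Completion times:
  Job 1: p=3, C=3
  Job 2: p=8, C=11
  Job 3: p=10, C=21
  Job 4: p=14, C=35
Total completion time = 3 + 11 + 21 + 35 = 70

70


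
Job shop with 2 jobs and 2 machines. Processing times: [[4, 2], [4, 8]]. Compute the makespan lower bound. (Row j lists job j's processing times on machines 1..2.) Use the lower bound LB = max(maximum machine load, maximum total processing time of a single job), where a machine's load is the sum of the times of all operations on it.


Machine loads:
  Machine 1: 4 + 4 = 8
  Machine 2: 2 + 8 = 10
Max machine load = 10
Job totals:
  Job 1: 6
  Job 2: 12
Max job total = 12
Lower bound = max(10, 12) = 12

12


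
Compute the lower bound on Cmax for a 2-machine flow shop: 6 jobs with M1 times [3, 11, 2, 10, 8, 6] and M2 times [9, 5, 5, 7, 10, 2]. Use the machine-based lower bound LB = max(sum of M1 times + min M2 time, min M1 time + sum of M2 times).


LB1 = sum(M1 times) + min(M2 times) = 40 + 2 = 42
LB2 = min(M1 times) + sum(M2 times) = 2 + 38 = 40
Lower bound = max(LB1, LB2) = max(42, 40) = 42

42


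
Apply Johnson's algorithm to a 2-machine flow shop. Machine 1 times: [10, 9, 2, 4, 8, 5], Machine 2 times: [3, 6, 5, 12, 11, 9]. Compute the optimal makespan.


Apply Johnson's rule:
  Group 1 (a <= b): [(3, 2, 5), (4, 4, 12), (6, 5, 9), (5, 8, 11)]
  Group 2 (a > b): [(2, 9, 6), (1, 10, 3)]
Optimal job order: [3, 4, 6, 5, 2, 1]
Schedule:
  Job 3: M1 done at 2, M2 done at 7
  Job 4: M1 done at 6, M2 done at 19
  Job 6: M1 done at 11, M2 done at 28
  Job 5: M1 done at 19, M2 done at 39
  Job 2: M1 done at 28, M2 done at 45
  Job 1: M1 done at 38, M2 done at 48
Makespan = 48

48


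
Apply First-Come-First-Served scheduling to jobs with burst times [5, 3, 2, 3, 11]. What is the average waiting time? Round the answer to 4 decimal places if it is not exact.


FCFS order (as given): [5, 3, 2, 3, 11]
Waiting times:
  Job 1: wait = 0
  Job 2: wait = 5
  Job 3: wait = 8
  Job 4: wait = 10
  Job 5: wait = 13
Sum of waiting times = 36
Average waiting time = 36/5 = 7.2

7.2


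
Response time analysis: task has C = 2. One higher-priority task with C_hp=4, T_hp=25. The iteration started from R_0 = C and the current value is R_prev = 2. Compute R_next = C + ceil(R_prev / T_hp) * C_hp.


R_next = C + ceil(R_prev / T_hp) * C_hp
ceil(2 / 25) = ceil(0.08) = 1
Interference = 1 * 4 = 4
R_next = 2 + 4 = 6

6


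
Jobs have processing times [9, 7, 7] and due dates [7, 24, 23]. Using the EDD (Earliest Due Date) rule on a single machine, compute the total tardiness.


Sort by due date (EDD order): [(9, 7), (7, 23), (7, 24)]
Compute completion times and tardiness:
  Job 1: p=9, d=7, C=9, tardiness=max(0,9-7)=2
  Job 2: p=7, d=23, C=16, tardiness=max(0,16-23)=0
  Job 3: p=7, d=24, C=23, tardiness=max(0,23-24)=0
Total tardiness = 2

2


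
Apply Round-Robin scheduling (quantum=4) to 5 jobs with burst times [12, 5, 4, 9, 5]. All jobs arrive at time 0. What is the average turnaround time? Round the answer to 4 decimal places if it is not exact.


Time quantum = 4
Execution trace:
  J1 runs 4 units, time = 4
  J2 runs 4 units, time = 8
  J3 runs 4 units, time = 12
  J4 runs 4 units, time = 16
  J5 runs 4 units, time = 20
  J1 runs 4 units, time = 24
  J2 runs 1 units, time = 25
  J4 runs 4 units, time = 29
  J5 runs 1 units, time = 30
  J1 runs 4 units, time = 34
  J4 runs 1 units, time = 35
Finish times: [34, 25, 12, 35, 30]
Average turnaround = 136/5 = 27.2

27.2


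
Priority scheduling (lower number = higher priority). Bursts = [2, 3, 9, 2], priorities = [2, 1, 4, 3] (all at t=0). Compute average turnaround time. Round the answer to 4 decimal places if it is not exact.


Sort by priority (ascending = highest first):
Order: [(1, 3), (2, 2), (3, 2), (4, 9)]
Completion times:
  Priority 1, burst=3, C=3
  Priority 2, burst=2, C=5
  Priority 3, burst=2, C=7
  Priority 4, burst=9, C=16
Average turnaround = 31/4 = 7.75

7.75


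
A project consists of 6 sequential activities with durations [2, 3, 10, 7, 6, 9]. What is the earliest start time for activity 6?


Activity 6 starts after activities 1 through 5 complete.
Predecessor durations: [2, 3, 10, 7, 6]
ES = 2 + 3 + 10 + 7 + 6 = 28

28


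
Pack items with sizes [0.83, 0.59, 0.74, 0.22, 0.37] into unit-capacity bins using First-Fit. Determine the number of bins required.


Place items sequentially using First-Fit:
  Item 0.83 -> new Bin 1
  Item 0.59 -> new Bin 2
  Item 0.74 -> new Bin 3
  Item 0.22 -> Bin 2 (now 0.81)
  Item 0.37 -> new Bin 4
Total bins used = 4

4


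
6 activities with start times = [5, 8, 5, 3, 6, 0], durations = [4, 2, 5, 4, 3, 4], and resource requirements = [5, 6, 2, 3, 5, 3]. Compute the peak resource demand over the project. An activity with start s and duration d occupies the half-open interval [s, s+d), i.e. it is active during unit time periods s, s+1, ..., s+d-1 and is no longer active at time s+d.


Each activity i is active on [start_i, start_i + duration_i).
Compute total resource usage per time slot:
  t=0: active resources = [3], total = 3
  t=1: active resources = [3], total = 3
  t=2: active resources = [3], total = 3
  t=3: active resources = [3, 3], total = 6
  t=4: active resources = [3], total = 3
  t=5: active resources = [5, 2, 3], total = 10
  t=6: active resources = [5, 2, 3, 5], total = 15
  t=7: active resources = [5, 2, 5], total = 12
  t=8: active resources = [5, 6, 2, 5], total = 18
  t=9: active resources = [6, 2], total = 8
Peak resource demand = 18

18


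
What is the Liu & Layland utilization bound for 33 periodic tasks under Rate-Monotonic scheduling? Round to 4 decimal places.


Compute 2^(1/33) = 1.0212266063
Subtract 1: 1.0212266063 - 1 = 0.0212266063
Multiply by n: 33 * 0.0212266063 = 0.7004780079
Round to 4 dp: 0.7005

0.7005


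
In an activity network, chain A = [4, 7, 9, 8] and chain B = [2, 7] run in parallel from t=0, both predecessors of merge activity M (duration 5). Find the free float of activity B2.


ES(B2) = sum of predecessors on chain B = 2
EF(B2) = ES + duration = 2 + 7 = 9
Successor of B2 is M. ES(M) = max(sum(A), sum(B)) = max(28, 9) = 28
Free float = ES(successor) - EF(current) = 28 - 9 = 19

19


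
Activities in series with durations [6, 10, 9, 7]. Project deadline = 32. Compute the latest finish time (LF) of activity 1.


LF(activity 1) = deadline - sum of successor durations
Successors: activities 2 through 4 with durations [10, 9, 7]
Sum of successor durations = 26
LF = 32 - 26 = 6

6


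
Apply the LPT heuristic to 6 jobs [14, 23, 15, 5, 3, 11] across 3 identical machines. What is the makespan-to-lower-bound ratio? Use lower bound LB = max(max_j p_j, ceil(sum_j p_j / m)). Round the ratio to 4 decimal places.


LPT order: [23, 15, 14, 11, 5, 3]
Machine loads after assignment: [23, 23, 25]
LPT makespan = 25
Lower bound = max(max_job, ceil(total/3)) = max(23, 24) = 24
Ratio = 25 / 24 = 1.0417

1.0417


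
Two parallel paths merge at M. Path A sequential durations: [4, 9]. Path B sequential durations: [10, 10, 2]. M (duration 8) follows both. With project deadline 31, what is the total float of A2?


Forward pass: ES(A2) = sum of predecessors on chain A = 4
EF = ES + duration = 4 + 9 = 13
Backward pass: LF(M) = deadline = 31; LS(M) = 31 - 8 = 23
LF(A2) = LS(M) - sum(successors on chain A) = 23 - 0 = 23
LS = LF - duration = 23 - 9 = 14
Total float = LS - ES = 14 - 4 = 10

10


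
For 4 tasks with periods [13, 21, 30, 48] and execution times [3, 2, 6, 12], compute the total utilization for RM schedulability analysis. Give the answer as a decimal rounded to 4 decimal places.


Compute individual utilizations (exact fractions):
  Task 1: C/T = 3/13 (approx. 0.2308)
  Task 2: C/T = 2/21 (approx. 0.0952)
  Task 3: C/T = 6/30 = 1/5 (approx. 0.2)
  Task 4: C/T = 12/48 = 1/4 (approx. 0.25)
Total utilization U = 3/13 + 2/21 + 1/5 + 1/4 = 4237/5460
Rounded to 4 decimal places: U = 0.7760
RM (Liu & Layland) bound for 4 tasks = 0.756828; compare with U = 4237/5460 (approx. 0.776007)
bound < U <= 1, so the RM sufficient condition is not met (inconclusive; an exact test such as response-time analysis is needed).

0.7760


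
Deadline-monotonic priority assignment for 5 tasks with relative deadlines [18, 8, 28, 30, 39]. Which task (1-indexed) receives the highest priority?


Sort tasks by relative deadline (ascending):
  Task 2: deadline = 8
  Task 1: deadline = 18
  Task 3: deadline = 28
  Task 4: deadline = 30
  Task 5: deadline = 39
Priority order (highest first): [2, 1, 3, 4, 5]
Highest priority task = 2

2


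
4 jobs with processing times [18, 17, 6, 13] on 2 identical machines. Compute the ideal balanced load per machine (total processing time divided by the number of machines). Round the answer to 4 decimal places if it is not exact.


Total processing time = 18 + 17 + 6 + 13 = 54
Number of machines = 2
Ideal balanced load = 54 / 2 = 27.0

27.0


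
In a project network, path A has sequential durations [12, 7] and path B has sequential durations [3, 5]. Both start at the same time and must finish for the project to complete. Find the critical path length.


Path A total = 12 + 7 = 19
Path B total = 3 + 5 = 8
Critical path = longest path = max(19, 8) = 19

19


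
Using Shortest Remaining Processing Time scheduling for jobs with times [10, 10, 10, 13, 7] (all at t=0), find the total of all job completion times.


Since all jobs arrive at t=0, SRPT equals SPT ordering.
SPT order: [7, 10, 10, 10, 13]
Completion times:
  Job 1: p=7, C=7
  Job 2: p=10, C=17
  Job 3: p=10, C=27
  Job 4: p=10, C=37
  Job 5: p=13, C=50
Total completion time = 7 + 17 + 27 + 37 + 50 = 138

138


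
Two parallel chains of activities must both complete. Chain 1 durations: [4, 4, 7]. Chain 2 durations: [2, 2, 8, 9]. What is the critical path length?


Path A total = 4 + 4 + 7 = 15
Path B total = 2 + 2 + 8 + 9 = 21
Critical path = longest path = max(15, 21) = 21

21


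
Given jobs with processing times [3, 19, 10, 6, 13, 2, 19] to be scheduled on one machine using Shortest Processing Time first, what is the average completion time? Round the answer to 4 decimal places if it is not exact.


Sort jobs by processing time (SPT order): [2, 3, 6, 10, 13, 19, 19]
Compute completion times sequentially:
  Job 1: processing = 2, completes at 2
  Job 2: processing = 3, completes at 5
  Job 3: processing = 6, completes at 11
  Job 4: processing = 10, completes at 21
  Job 5: processing = 13, completes at 34
  Job 6: processing = 19, completes at 53
  Job 7: processing = 19, completes at 72
Sum of completion times = 198
Average completion time = 198/7 = 28.2857

28.2857


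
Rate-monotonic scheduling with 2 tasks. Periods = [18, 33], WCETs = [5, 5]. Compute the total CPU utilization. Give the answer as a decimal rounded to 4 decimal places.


Compute individual utilizations (exact fractions):
  Task 1: C/T = 5/18 (approx. 0.2778)
  Task 2: C/T = 5/33 (approx. 0.1515)
Total utilization U = 5/18 + 5/33 = 85/198
Rounded to 4 decimal places: U = 0.4293
RM (Liu & Layland) bound for 2 tasks = 0.828427; compare with U = 85/198 (approx. 0.429293)
U <= bound, so schedulable by RM sufficient condition.

0.4293


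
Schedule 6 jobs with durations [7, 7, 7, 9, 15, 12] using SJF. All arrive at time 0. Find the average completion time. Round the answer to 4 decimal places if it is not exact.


SJF order (ascending): [7, 7, 7, 9, 12, 15]
Completion times:
  Job 1: burst=7, C=7
  Job 2: burst=7, C=14
  Job 3: burst=7, C=21
  Job 4: burst=9, C=30
  Job 5: burst=12, C=42
  Job 6: burst=15, C=57
Average completion = 171/6 = 28.5

28.5


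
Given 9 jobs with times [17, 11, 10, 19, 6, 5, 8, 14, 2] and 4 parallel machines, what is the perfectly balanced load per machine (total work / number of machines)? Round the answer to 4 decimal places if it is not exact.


Total processing time = 17 + 11 + 10 + 19 + 6 + 5 + 8 + 14 + 2 = 92
Number of machines = 4
Ideal balanced load = 92 / 4 = 23.0

23.0


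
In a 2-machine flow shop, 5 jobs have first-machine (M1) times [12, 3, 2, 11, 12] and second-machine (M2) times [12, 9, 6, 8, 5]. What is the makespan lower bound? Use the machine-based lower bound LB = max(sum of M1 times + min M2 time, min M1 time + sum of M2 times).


LB1 = sum(M1 times) + min(M2 times) = 40 + 5 = 45
LB2 = min(M1 times) + sum(M2 times) = 2 + 40 = 42
Lower bound = max(LB1, LB2) = max(45, 42) = 45

45


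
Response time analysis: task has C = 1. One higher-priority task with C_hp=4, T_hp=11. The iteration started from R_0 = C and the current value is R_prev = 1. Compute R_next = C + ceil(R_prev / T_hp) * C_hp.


R_next = C + ceil(R_prev / T_hp) * C_hp
ceil(1 / 11) = ceil(0.0909) = 1
Interference = 1 * 4 = 4
R_next = 1 + 4 = 5

5


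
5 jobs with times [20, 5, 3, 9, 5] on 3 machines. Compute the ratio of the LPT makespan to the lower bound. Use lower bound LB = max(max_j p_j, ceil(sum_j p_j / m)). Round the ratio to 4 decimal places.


LPT order: [20, 9, 5, 5, 3]
Machine loads after assignment: [20, 12, 10]
LPT makespan = 20
Lower bound = max(max_job, ceil(total/3)) = max(20, 14) = 20
Ratio = 20 / 20 = 1.0

1.0


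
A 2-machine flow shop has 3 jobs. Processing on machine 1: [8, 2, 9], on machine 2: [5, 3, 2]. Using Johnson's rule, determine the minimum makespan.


Apply Johnson's rule:
  Group 1 (a <= b): [(2, 2, 3)]
  Group 2 (a > b): [(1, 8, 5), (3, 9, 2)]
Optimal job order: [2, 1, 3]
Schedule:
  Job 2: M1 done at 2, M2 done at 5
  Job 1: M1 done at 10, M2 done at 15
  Job 3: M1 done at 19, M2 done at 21
Makespan = 21

21


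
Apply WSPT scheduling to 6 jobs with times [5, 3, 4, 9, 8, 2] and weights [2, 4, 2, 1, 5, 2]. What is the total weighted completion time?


Compute p/w ratios and sort ascending (WSPT): [(3, 4), (2, 2), (8, 5), (4, 2), (5, 2), (9, 1)]
Compute weighted completion times:
  Job (p=3,w=4): C=3, w*C=4*3=12
  Job (p=2,w=2): C=5, w*C=2*5=10
  Job (p=8,w=5): C=13, w*C=5*13=65
  Job (p=4,w=2): C=17, w*C=2*17=34
  Job (p=5,w=2): C=22, w*C=2*22=44
  Job (p=9,w=1): C=31, w*C=1*31=31
Total weighted completion time = 196

196


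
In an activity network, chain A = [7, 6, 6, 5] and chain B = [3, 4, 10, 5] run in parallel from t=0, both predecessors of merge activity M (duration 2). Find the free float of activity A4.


ES(A4) = sum of predecessors on chain A = 19
EF(A4) = ES + duration = 19 + 5 = 24
Successor of A4 is M. ES(M) = max(sum(A), sum(B)) = max(24, 22) = 24
Free float = ES(successor) - EF(current) = 24 - 24 = 0

0


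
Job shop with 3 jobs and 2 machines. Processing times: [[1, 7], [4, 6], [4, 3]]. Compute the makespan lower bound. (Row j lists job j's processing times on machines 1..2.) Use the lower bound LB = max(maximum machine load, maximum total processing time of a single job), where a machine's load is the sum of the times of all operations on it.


Machine loads:
  Machine 1: 1 + 4 + 4 = 9
  Machine 2: 7 + 6 + 3 = 16
Max machine load = 16
Job totals:
  Job 1: 8
  Job 2: 10
  Job 3: 7
Max job total = 10
Lower bound = max(16, 10) = 16

16


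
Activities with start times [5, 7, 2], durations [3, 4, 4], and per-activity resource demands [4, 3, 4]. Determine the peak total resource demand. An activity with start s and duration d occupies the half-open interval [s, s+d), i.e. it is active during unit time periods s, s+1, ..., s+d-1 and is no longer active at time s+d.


Each activity i is active on [start_i, start_i + duration_i).
Compute total resource usage per time slot:
  t=0: active resources = [], total = 0
  t=1: active resources = [], total = 0
  t=2: active resources = [4], total = 4
  t=3: active resources = [4], total = 4
  t=4: active resources = [4], total = 4
  t=5: active resources = [4, 4], total = 8
  t=6: active resources = [4], total = 4
  t=7: active resources = [4, 3], total = 7
  t=8: active resources = [3], total = 3
  t=9: active resources = [3], total = 3
  t=10: active resources = [3], total = 3
Peak resource demand = 8

8
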